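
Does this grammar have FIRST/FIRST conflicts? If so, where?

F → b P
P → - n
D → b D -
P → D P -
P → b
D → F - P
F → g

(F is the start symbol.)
A FIRST/FIRST conflict occurs when two productions N → α and N → β for the same non-terminal have FIRST(α) ∩ FIRST(β) ≠ ∅ (with ε ∈ FIRST of a nullable right-hand side, so two nullable alternatives also conflict).

FIRST sets of the non-terminals at (or reachable through a nullable prefix from) the front of some alternative:
  FIRST(D) = { 'b', 'g' }
  FIRST(F) = { 'b', 'g' }

Productions for F:
  F → b P: FIRST = { 'b' }
  F → g: FIRST = { 'g' }
Productions for P:
  P → - n: FIRST = { '-' }
  P → D P -: FIRST = { 'b', 'g' }
  P → b: FIRST = { 'b' }
Productions for D:
  D → b D -: FIRST = { 'b' }
  D → F - P: FIRST = { 'b', 'g' }

Conflict for P: P → D P - and P → b
  Overlap: { 'b' }
Conflict for D: D → b D - and D → F - P
  Overlap: { 'b' }

Answer: Yes. P → D P '-' / P → b on { 'b' }; D → b D '-' / D → F '-' P on { 'b' }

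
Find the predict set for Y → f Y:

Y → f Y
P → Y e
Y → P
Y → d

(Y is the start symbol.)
PREDICT(Y → f Y) = (FIRST(RHS) \ {ε}) ∪ (FOLLOW(Y) if ε ∈ FIRST(RHS), i.e. RHS ⇒* ε)
FIRST(f Y) = { 'f' }
ε ∉ FIRST(f Y), so FOLLOW(Y) is not added.
PREDICT(Y → f Y) = { 'f' }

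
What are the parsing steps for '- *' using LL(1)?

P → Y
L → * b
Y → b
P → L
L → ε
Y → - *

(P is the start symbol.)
LL(1) parsing maintains a stack (initially the start symbol over $) and the input. At each step: if the stack top is a terminal, match it against the current input token; if it is a non-terminal N, replace it with the RHS of M[N, lookahead] (the unique production whose predict set contains the lookahead).

Stack is shown with the top on the left.

Stack  Input  Action
--------------------
P $    - * $  output P → Y
Y $    - * $  output Y → - *
- * $  - * $  match '-'
* $    * $    match '*'
$      $      accept

The string is accepted.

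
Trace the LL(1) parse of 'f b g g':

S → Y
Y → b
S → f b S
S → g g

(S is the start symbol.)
LL(1) parsing maintains a stack (initially the start symbol over $) and the input. At each step: if the stack top is a terminal, match it against the current input token; if it is a non-terminal N, replace it with the RHS of M[N, lookahead] (the unique production whose predict set contains the lookahead).

Stack is shown with the top on the left.

Stack    Input      Action
--------------------------
S $      f b g g $  output S → f b S
f b S $  f b g g $  match 'f'
b S $    b g g $    match 'b'
S $      g g $      output S → g g
g g $    g g $      match 'g'
g $      g $        match 'g'
$        $          accept

The string is accepted.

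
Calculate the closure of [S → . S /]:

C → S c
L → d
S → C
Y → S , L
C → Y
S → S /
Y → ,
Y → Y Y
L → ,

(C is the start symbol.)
To compute CLOSURE, for each item [A → α.Bβ] where B is a non-terminal, add [B → .γ] for all productions B → γ; repeat for the newly added items until nothing changes.

Start with: [S → . S /]
  [S → . S /] has the dot before S: add [S → . C]
  [S → . C] has the dot before C: add [C → . S c], [C → . Y]
  [C → . Y] has the dot before Y: add [Y → . S , L], [Y → . ,], [Y → . Y Y]
No further items can be added.

CLOSURE = { [C → . S c], [C → . Y], [S → . C], [S → . S /], [Y → . ,], [Y → . S , L], [Y → . Y Y] }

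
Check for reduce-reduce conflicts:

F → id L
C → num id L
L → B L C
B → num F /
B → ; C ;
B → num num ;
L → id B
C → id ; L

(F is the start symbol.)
Augment with F' → F and build the canonical LR(0) collection (I0 = CLOSURE({[F' → . F]}), then GOTO on every symbol after a dot until no new states appear). It has 23 states:
  I0: { [F → . id L], [F' → . F] }  — shift
  I1: { [F' → F .] }  — accept
  I2: { [B → . ; C ;], [B → . num F /], [B → . num num ;], [F → id . L], [L → . B L C], [L → . id B] }  — shift
  I3: { [B → ; . C ;], [C → . id ; L], [C → . num id L] }  — shift
  I4: { [B → . ; C ;], [B → . num F /], [B → . num num ;], [L → . B L C], [L → . id B], [L → B . L C] }  — shift
  I5: { [F → id L .] }  — reduce
  I6: { [B → . ; C ;], [B → . num F /], [B → . num num ;], [L → id . B] }  — shift
  I7: { [B → num . F /], [B → num . num ;], [F → . id L] }  — shift
  I8: { [B → num F . /] }  — shift
  I9: { [B → num num . ;] }  — shift
  I10: { [B → num num ; .] }  — reduce
  I11: { [B → num F / .] }  — reduce
  I12: { [L → id B .] }  — reduce
  I13: { [C → . id ; L], [C → . num id L], [L → B L . C] }  — shift
  I14: { [L → B L C .] }  — reduce
  I15: { [C → id . ; L] }  — shift
  I16: { [C → num . id L] }  — shift
  I17: { [B → . ; C ;], [B → . num F /], [B → . num num ;], [C → num id . L], [L → . B L C], [L → . id B] }  — shift
  I18: { [C → num id L .] }  — reduce
  I19: { [B → . ; C ;], [B → . num F /], [B → . num num ;], [C → id ; . L], [L → . B L C], [L → . id B] }  — shift
  I20: { [C → id ; L .] }  — reduce
  I21: { [B → ; C . ;] }  — shift
  I22: { [B → ; C ; .] }  — reduce

No state contains more than one complete item.

Answer: No reduce-reduce conflicts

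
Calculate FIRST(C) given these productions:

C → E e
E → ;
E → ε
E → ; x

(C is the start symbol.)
{ ';', 'e' }

FIRST sets of the other non-terminals involved (by the same procedure, iterated to a fixed point):
  FIRST(E) = { ';', ε }

From C → E e:
  - E is a non-terminal: add FIRST(E) \ {ε} = { ';' }
    E is nullable, so continue to the next symbol
  - e is a terminal: add 'e' and stop

Collecting: FIRST(C) = { ';', 'e' }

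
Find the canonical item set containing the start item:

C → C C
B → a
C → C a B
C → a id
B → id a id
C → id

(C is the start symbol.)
First, augment the grammar with C' → C
I₀ = CLOSURE({ [C' → . C] }):
  [C' → . C] has the dot before C: add [C → . C C], [C → . C a B], [C → . a id], [C → . id]
No further items can be added.

I₀ = { [C → . C C], [C → . C a B], [C → . a id], [C → . id], [C' → . C] }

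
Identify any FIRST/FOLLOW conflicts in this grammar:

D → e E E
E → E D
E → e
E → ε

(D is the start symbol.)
Yes. E → E D with FOLLOW(E) on { 'e' }; E → e with FOLLOW(E) on { 'e' }

A FIRST/FOLLOW conflict occurs when a non-terminal N has a nullable alternative N → β (β ⇒* ε) and another alternative N → α with FIRST(α) ∩ FOLLOW(N) ≠ ∅: on such a lookahead the parser cannot decide between expanding α and letting N vanish via β.

Nullable non-terminals: E.
FIRST sets used below: FIRST(E) = { 'e', ε }, FIRST(D) = { 'e' }

E: nullable alternative(s) E → ε; FOLLOW(E) = { $, 'e' }
  E → E D: FIRST \ {ε} = { 'e' } — overlaps FOLLOW(E) on { 'e' }: CONFLICT
  E → e: FIRST \ {ε} = { 'e' } — overlaps FOLLOW(E) on { 'e' }: CONFLICT
  E → ε: FIRST \ {ε} = { } — this is the only nullable alternative, skip

D has no nullable alternative, so no FIRST/FOLLOW check is needed there.

So the grammar has 2 FIRST/FOLLOW conflicts (marked CONFLICT above).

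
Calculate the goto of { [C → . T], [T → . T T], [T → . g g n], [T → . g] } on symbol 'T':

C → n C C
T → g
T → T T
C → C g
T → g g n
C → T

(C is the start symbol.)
{ [C → T .], [T → . T T], [T → . g g n], [T → . g], [T → T . T] }

GOTO(I, 'T') = CLOSURE({ [A → αX.β] : [A → α.Xβ] ∈ I, X = 'T' })

Items with dot before 'T', with the dot advanced:
  [C → . T] → [C → T .]
  [T → . T T] → [T → T . T]
Closure of the advanced items:
  [T → T . T] has the dot before T: add [T → . g], [T → . T T], [T → . g g n]

GOTO = { [C → T .], [T → . T T], [T → . g g n], [T → . g], [T → T . T] }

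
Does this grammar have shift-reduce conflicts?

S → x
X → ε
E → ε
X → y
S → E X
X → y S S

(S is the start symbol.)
Augment with S' → S and build the canonical LR(0) collection (I0 = CLOSURE({[S' → . S]}), then GOTO on every symbol after a dot until no new states appear). It has 8 states:
  I0: { [E → .], [S → . E X], [S → . x], [S' → . S] }  — shift, reduce
  I1: { [S → E . X], [X → . y S S], [X → . y], [X → .] }  — shift, reduce
  I2: { [S' → S .] }  — accept
  I3: { [S → x .] }  — reduce
  I4: { [S → E X .] }  — reduce
  I5: { [E → .], [S → . E X], [S → . x], [X → y . S S], [X → y .] }  — shift, 2 reduces
  I6: { [E → .], [S → . E X], [S → . x], [X → y S . S] }  — shift, reduce
  I7: { [X → y S S .] }  — reduce

I0 contains reduce item [E → .] and shift item [S → . x] — shift-reduce conflict.
I1 contains reduce item [X → .] and shift items [X → . y], [X → . y S S] — shift-reduce conflict.
I5 contains reduce items [E → .], [X → y .] and shift item [S → . x] — shift-reduce conflict.
I6 contains reduce item [E → .] and shift item [S → . x] — shift-reduce conflict.

Answer: Yes — I0: [E → .] vs [S → . x]; I1: [X → .] vs [X → . y]; I5: [E → .] vs [S → . x]; I6: [E → .] vs [S → . x]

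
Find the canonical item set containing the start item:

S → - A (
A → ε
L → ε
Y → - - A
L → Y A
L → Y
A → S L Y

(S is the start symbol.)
{ [S → . - A (], [S' → . S] }

First, augment the grammar with S' → S
I₀ = CLOSURE({ [S' → . S] }):
  [S' → . S] has the dot before S: add [S → . - A (]
No further items can be added.

I₀ = { [S → . - A (], [S' → . S] }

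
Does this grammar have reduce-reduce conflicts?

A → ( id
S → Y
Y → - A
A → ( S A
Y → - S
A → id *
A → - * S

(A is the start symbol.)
A reduce-reduce conflict occurs when an LR(0) state has two complete items [A → α .] and [B → β .] — both call for a reduction, and with no lookahead the parser cannot choose between them.

Augment with A' → A and build the canonical LR(0) collection (I0 = CLOSURE({[A' → . A]}), then GOTO on every symbol after a dot until no new states appear). It has 16 states:
  I0: { [A → . ( S A], [A → . ( id], [A → . - * S], [A → . id *], [A' → . A] }  — shift
  I1: { [A → ( . S A], [A → ( . id], [S → . Y], [Y → . - A], [Y → . - S] }  — shift
  I2: { [A → - . * S] }  — shift
  I3: { [A' → A .] }  — accept
  I4: { [A → id . *] }  — shift
  I5: { [A → id * .] }  — reduce
  I6: { [A → - * . S], [S → . Y], [Y → . - A], [Y → . - S] }  — shift
  I7: { [A → . ( S A], [A → . ( id], [A → . - * S], [A → . id *], [S → . Y], [Y → - . A], [Y → - . S], [Y → . - A], [Y → . - S] }  — shift
  I8: { [A → - * S .] }  — reduce
  I9: { [S → Y .] }  — reduce
  I10: { [A → - . * S], [A → . ( S A], [A → . ( id], [A → . - * S], [A → . id *], [S → . Y], [Y → - . A], [Y → - . S], [Y → . - A], [Y → . - S] }  — shift
  I11: { [Y → - A .] }  — reduce
  I12: { [Y → - S .] }  — reduce
  I13: { [A → ( S . A], [A → . ( S A], [A → . ( id], [A → . - * S], [A → . id *] }  — shift
  I14: { [A → ( id .] }  — reduce
  I15: { [A → ( S A .] }  — reduce

No state contains more than one complete item.

Answer: No reduce-reduce conflicts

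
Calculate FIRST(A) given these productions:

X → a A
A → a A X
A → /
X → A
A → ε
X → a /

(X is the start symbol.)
{ '/', 'a', ε }

To compute FIRST(A), examine every production with A on the left-hand side, reading each right-hand side left to right until a non-nullable symbol is reached.

From A → a A X:
  - a is a terminal: add 'a' and stop
From A → /:
  - '/' is a terminal: add '/' and stop
From A → ε:
  - ε-production, so ε ∈ FIRST(A)

Collecting: FIRST(A) = { '/', 'a', ε }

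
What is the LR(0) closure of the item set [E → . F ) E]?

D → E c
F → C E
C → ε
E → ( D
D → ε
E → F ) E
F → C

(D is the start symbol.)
Start with: [E → . F ) E]
  [E → . F ) E] has the dot before F: add [F → . C E], [F → . C]
  [F → . C E] has the dot before C: add [C → .]
No further items can be added.

CLOSURE = { [C → .], [E → . F ) E], [F → . C E], [F → . C] }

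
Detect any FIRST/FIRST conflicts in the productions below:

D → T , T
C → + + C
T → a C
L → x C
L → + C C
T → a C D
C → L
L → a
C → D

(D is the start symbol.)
Yes. C → '+' '+' C / C → L on { '+' }; C → L / C → D on { 'a' }; T → a C / T → a C D on { 'a' }

FIRST sets of the non-terminals at (or reachable through a nullable prefix from) the front of some alternative:
  FIRST(L) = { '+', 'a', 'x' }
  FIRST(D) = { 'a' }

Productions for C:
  C → + + C: FIRST = { '+' }
  C → L: FIRST = { '+', 'a', 'x' }
  C → D: FIRST = { 'a' }
Productions for T:
  T → a C: FIRST = { 'a' }
  T → a C D: FIRST = { 'a' }
Productions for L:
  L → x C: FIRST = { 'x' }
  L → + C C: FIRST = { '+' }
  L → a: FIRST = { 'a' }
D has only one production, so no FIRST/FIRST conflict is possible there.

Conflict for C: C → + + C and C → L
  Overlap: { '+' }
Conflict for C: C → L and C → D
  Overlap: { 'a' }
Conflict for T: T → a C and T → a C D
  Overlap: { 'a' }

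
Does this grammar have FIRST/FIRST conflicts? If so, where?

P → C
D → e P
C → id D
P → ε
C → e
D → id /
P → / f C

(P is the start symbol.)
No FIRST/FIRST conflicts.

A FIRST/FIRST conflict occurs when two productions N → α and N → β for the same non-terminal have FIRST(α) ∩ FIRST(β) ≠ ∅ (with ε ∈ FIRST of a nullable right-hand side, so two nullable alternatives also conflict).

FIRST sets of the non-terminals at (or reachable through a nullable prefix from) the front of some alternative:
  FIRST(C) = { 'e', 'id' }

Productions for P:
  P → C: FIRST = { 'e', 'id' }
  P → ε: FIRST = { ε }
  P → / f C: FIRST = { '/' }
Productions for D:
  D → e P: FIRST = { 'e' }
  D → id /: FIRST = { 'id' }
Productions for C:
  C → id D: FIRST = { 'id' }
  C → e: FIRST = { 'e' }

All alternatives of each non-terminal have pairwise disjoint FIRST sets.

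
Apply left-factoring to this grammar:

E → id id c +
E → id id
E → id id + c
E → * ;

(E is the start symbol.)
E → id id E'
E' → c +
E' → ε
E' → + c
E → * ;

Left-factoring transforms A → αβ₁ | αβ₂ into A → αA' and A' → β₁ | β₂
(α is the longest common prefix among the alternatives). Repeat until
no nonterminal has two alternatives with a common prefix.

Round 1: E has alternatives sharing prefix 'id id'. Introduce E': E → id id E'
  Add: E' → c +
  Add: E' → ε
  Add: E' → + c

No remaining common prefixes — done.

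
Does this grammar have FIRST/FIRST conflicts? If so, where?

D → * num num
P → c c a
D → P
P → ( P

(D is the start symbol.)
FIRST sets of the non-terminals at (or reachable through a nullable prefix from) the front of some alternative:
  FIRST(P) = { '(', 'c' }

Productions for D:
  D → * num num: FIRST = { '*' }
  D → P: FIRST = { '(', 'c' }
Productions for P:
  P → c c a: FIRST = { 'c' }
  P → ( P: FIRST = { '(' }

All alternatives of each non-terminal have pairwise disjoint FIRST sets.

Answer: No FIRST/FIRST conflicts.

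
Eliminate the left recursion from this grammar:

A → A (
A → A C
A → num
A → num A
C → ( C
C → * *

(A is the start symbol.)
A → num A'
A → num A A'
A' → ( A'
A' → C A'
A' → ε
C → ( C
C → * *

A is directly left-recursive. The standard transformation for
  A → A α₁ | ... | A α_m | β₁ | ... | β_n
is
  A  → β₁ A' | ... | β_n A'
  A' → α₁ A' | ... | α_m A' | ε

A → num becomes A → num A'
A → num A becomes A → num A A'
A → A ( becomes A' → ( A'
A → A C becomes A' → C A'
Add A' → ε

Productions for other non-terminals are unchanged:
  C → ( C
  C → * *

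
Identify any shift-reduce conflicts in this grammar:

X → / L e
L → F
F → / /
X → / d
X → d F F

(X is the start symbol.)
No shift-reduce conflicts

Augment with X' → X and build the canonical LR(0) collection (I0 = CLOSURE({[X' → . X]}), then GOTO on every symbol after a dot until no new states appear). It has 12 states:
  I0: { [X → . / L e], [X → . / d], [X → . d F F], [X' → . X] }  — shift
  I1: { [F → . / /], [L → . F], [X → / . L e], [X → / . d] }  — shift
  I2: { [X' → X .] }  — accept
  I3: { [F → . / /], [X → d . F F] }  — shift
  I4: { [F → / . /] }  — shift
  I5: { [F → . / /], [X → d F . F] }  — shift
  I6: { [X → d F F .] }  — reduce
  I7: { [F → / / .] }  — reduce
  I8: { [L → F .] }  — reduce
  I9: { [X → / L . e] }  — shift
  I10: { [X → / d .] }  — reduce
  I11: { [X → / L e .] }  — reduce

No state contains both a complete item and a shift item.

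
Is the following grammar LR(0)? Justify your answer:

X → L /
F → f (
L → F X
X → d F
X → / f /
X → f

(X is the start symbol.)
A grammar is LR(0) if no state in the canonical LR(0) collection has:
  - both a shift item (dot before a terminal) and a complete item (shift-reduce conflict), or
  - two or more complete items (reduce-reduce conflict; the accept item [X' → X .] counts as a complete item here).

Augment with X' → X and build the canonical LR(0) collection (I0 = CLOSURE({[X' → . X]}), then GOTO on every symbol after a dot until no new states appear). It has 14 states:
  I0: { [F → . f (], [L → . F X], [X → . / f /], [X → . L /], [X → . d F], [X → . f], [X' → . X] }  — shift
  I1: { [X → / . f /] }  — shift
  I2: { [F → . f (], [L → . F X], [L → F . X], [X → . / f /], [X → . L /], [X → . d F], [X → . f] }  — shift
  I3: { [X → L . /] }  — shift
  I4: { [X' → X .] }  — accept
  I5: { [F → . f (], [X → d . F] }  — shift
  I6: { [F → f . (], [X → f .] }  — shift, reduce
  I7: { [F → f ( .] }  — reduce
  I8: { [X → d F .] }  — reduce
  I9: { [F → f . (] }  — shift
  I10: { [X → L / .] }  — reduce
  I11: { [L → F X .] }  — reduce
  I12: { [X → / f . /] }  — shift
  I13: { [X → / f / .] }  — reduce

Conflict in state I6:
  Shift-reduce conflict between [X → f .] and [F → f . (]
So the grammar is NOT LR(0).

Answer: No. Shift-reduce conflict between [X → f .] and [F → f . (]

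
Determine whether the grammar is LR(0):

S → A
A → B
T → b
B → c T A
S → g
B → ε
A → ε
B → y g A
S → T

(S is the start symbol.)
No. Shift-reduce conflict between [A → .] and [B → . c T A]

Augment with S' → S and build the canonical LR(0) collection (I0 = CLOSURE({[S' → . S]}), then GOTO on every symbol after a dot until no new states appear). It has 13 states:
  I0: { [A → . B], [A → .], [B → . c T A], [B → . y g A], [B → .], [S → . A], [S → . T], [S → . g], [S' → . S], [T → . b] }  — shift, 2 reduces
  I1: { [S → A .] }  — reduce
  I2: { [A → B .] }  — reduce
  I3: { [S' → S .] }  — accept
  I4: { [S → T .] }  — reduce
  I5: { [T → b .] }  — reduce
  I6: { [B → c . T A], [T → . b] }  — shift
  I7: { [S → g .] }  — reduce
  I8: { [B → y . g A] }  — shift
  I9: { [A → . B], [A → .], [B → . c T A], [B → . y g A], [B → .], [B → y g . A] }  — shift, 2 reduces
  I10: { [B → y g A .] }  — reduce
  I11: { [A → . B], [A → .], [B → . c T A], [B → . y g A], [B → .], [B → c T . A] }  — shift, 2 reduces
  I12: { [B → c T A .] }  — reduce

Conflict in state I0:
  Shift-reduce conflict between [A → .] and [B → . c T A]
So the grammar is NOT LR(0).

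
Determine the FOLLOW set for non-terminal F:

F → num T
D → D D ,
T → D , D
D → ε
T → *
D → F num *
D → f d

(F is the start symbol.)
F is the start symbol, so $ ∈ FOLLOW(F).
In D → F num *: F is followed by num '*', add FIRST(num '*') \ {ε} = { 'num' }

Taking the union: FOLLOW(F) = { $, 'num' }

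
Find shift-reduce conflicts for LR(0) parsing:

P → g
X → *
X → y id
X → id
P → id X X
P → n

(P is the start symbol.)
No shift-reduce conflicts

A shift-reduce conflict occurs when an LR(0) state has both:
  - a complete (reduce) item [A → α .] (dot at the end), and
  - a shift item [B → β . c γ] (dot before a terminal).

Augment with P' → P and build the canonical LR(0) collection (I0 = CLOSURE({[P' → . P]}), then GOTO on every symbol after a dot until no new states appear). It has 11 states:
  I0: { [P → . g], [P → . id X X], [P → . n], [P' → . P] }  — shift
  I1: { [P' → P .] }  — accept
  I2: { [P → g .] }  — reduce
  I3: { [P → id . X X], [X → . *], [X → . id], [X → . y id] }  — shift
  I4: { [P → n .] }  — reduce
  I5: { [X → * .] }  — reduce
  I6: { [P → id X . X], [X → . *], [X → . id], [X → . y id] }  — shift
  I7: { [X → id .] }  — reduce
  I8: { [X → y . id] }  — shift
  I9: { [X → y id .] }  — reduce
  I10: { [P → id X X .] }  — reduce

No state contains both a complete item and a shift item.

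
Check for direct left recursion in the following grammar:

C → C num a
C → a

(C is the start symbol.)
Direct left recursion occurs when N → N α for some non-terminal N (the right-hand side begins with the left-hand side itself).

C → C num a: LEFT RECURSIVE (starts with C)
C → a: starts with a

The grammar has direct left recursion on: C.

Answer: Yes, C is left-recursive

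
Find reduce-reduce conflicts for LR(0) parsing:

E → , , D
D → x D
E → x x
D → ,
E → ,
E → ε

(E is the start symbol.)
Augment with E' → E and build the canonical LR(0) collection (I0 = CLOSURE({[E' → . E]}), then GOTO on every symbol after a dot until no new states appear). It has 10 states:
  I0: { [E → . , , D], [E → . ,], [E → . x x], [E → .], [E' → . E] }  — shift, reduce
  I1: { [E → , . , D], [E → , .] }  — shift, reduce
  I2: { [E' → E .] }  — accept
  I3: { [E → x . x] }  — shift
  I4: { [E → x x .] }  — reduce
  I5: { [D → . ,], [D → . x D], [E → , , . D] }  — shift
  I6: { [D → , .] }  — reduce
  I7: { [E → , , D .] }  — reduce
  I8: { [D → . ,], [D → . x D], [D → x . D] }  — shift
  I9: { [D → x D .] }  — reduce

No state contains more than one complete item.

Answer: No reduce-reduce conflicts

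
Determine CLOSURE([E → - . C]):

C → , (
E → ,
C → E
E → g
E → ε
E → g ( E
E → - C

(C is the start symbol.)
{ [C → . , (], [C → . E], [E → - . C], [E → . ,], [E → . - C], [E → . g ( E], [E → . g], [E → .] }

To compute CLOSURE, for each item [A → α.Bβ] where B is a non-terminal, add [B → .γ] for all productions B → γ; repeat for the newly added items until nothing changes.

Start with: [E → - . C]
  [E → - . C] has the dot before C: add [C → . , (], [C → . E]
  [C → . E] has the dot before E: add [E → . ,], [E → . g], [E → .], [E → . g ( E], [E → . - C]
No further items can be added.

CLOSURE = { [C → . , (], [C → . E], [E → - . C], [E → . ,], [E → . - C], [E → . g ( E], [E → . g], [E → .] }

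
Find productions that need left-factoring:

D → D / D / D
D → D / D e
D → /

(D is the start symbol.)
Yes, D has productions with common prefix 'D / D'

Left-factoring is needed when two productions for the same non-terminal
share a common prefix on the right-hand side.

Productions for D:
  D → D / D / D
  D → D / D e
  D → /

Found common prefix 'D / D' in productions for D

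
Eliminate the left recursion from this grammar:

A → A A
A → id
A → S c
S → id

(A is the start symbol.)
A is directly left-recursive. The standard transformation for
  A → A α₁ | ... | A α_m | β₁ | ... | β_n
is
  A  → β₁ A' | ... | β_n A'
  A' → α₁ A' | ... | α_m A' | ε

A → id becomes A → id A'
A → S c becomes A → S c A'
A → A A becomes A' → A A'
Add A' → ε

Productions for other non-terminals are unchanged:
  S → id

Resulting grammar:
A → id A'
A → S c A'
A' → A A'
A' → ε
S → id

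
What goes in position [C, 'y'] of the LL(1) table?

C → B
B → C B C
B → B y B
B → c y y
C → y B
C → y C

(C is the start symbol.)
C → B, C → y B, C → y C

To find M[C, 'y'], we find productions for C where 'y' is in the predict set (PREDICT(N → α) = (FIRST(α) \ {ε}) ∪ (FOLLOW(N) if α ⇒* ε)).

Relevant sets:
  FIRST(B) = { 'c', 'y' }

C → B: PREDICT = { 'c', 'y' }
  'y' is in predict set, so this production goes in M[C, 'y']
C → y B: PREDICT = { 'y' }
  'y' is in predict set, so this production goes in M[C, 'y']
C → y C: PREDICT = { 'y' }
  'y' is in predict set, so this production goes in M[C, 'y']

M[C, 'y'] = C → B, C → y B, C → y C  (a multiply-defined cell — the grammar is not LL(1))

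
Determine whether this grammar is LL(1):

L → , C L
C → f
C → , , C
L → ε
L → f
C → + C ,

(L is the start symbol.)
A grammar is LL(1) if for each non-terminal N with multiple productions, the predict sets of those productions are pairwise disjoint, where PREDICT(N → α) = (FIRST(α) \ {ε}) ∪ (FOLLOW(N) if α ⇒* ε).

Relevant sets:
  FOLLOW(L) = { $ }

For L:
  PREDICT(L → ',' C L) = { ',' }
  PREDICT(L → ε) = { $ }
  PREDICT(L → f) = { 'f' }
For C:
  PREDICT(C → f) = { 'f' }
  PREDICT(C → ',' ',' C) = { ',' }
  PREDICT(C → '+' C ',') = { '+' }

All predict sets are disjoint. The grammar IS LL(1).

Answer: Yes, the grammar is LL(1).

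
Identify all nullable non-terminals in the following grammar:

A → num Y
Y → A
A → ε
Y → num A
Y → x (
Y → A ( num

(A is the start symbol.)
{ 'A', 'Y' }

ε-productions: A → ε
So A is immediately nullable.
Y → A: every symbol on the right is nullable, so Y is nullable too.
Every non-terminal is now nullable.
Nullable = { 'A', 'Y' }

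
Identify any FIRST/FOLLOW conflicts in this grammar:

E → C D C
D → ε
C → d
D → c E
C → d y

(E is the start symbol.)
A FIRST/FOLLOW conflict occurs when a non-terminal N has a nullable alternative N → β (β ⇒* ε) and another alternative N → α with FIRST(α) ∩ FOLLOW(N) ≠ ∅: on such a lookahead the parser cannot decide between expanding α and letting N vanish via β.

Nullable non-terminals: D.

D: nullable alternative(s) D → ε; FOLLOW(D) = { 'd' }
  D → ε: FIRST \ {ε} = { } — this is the only nullable alternative, skip
  D → c E: FIRST \ {ε} = { 'c' } — disjoint from FOLLOW(D)

C, E have no nullable alternative, so no FIRST/FOLLOW check is needed there.

No FIRST/FOLLOW conflicts found.

Answer: No FIRST/FOLLOW conflicts.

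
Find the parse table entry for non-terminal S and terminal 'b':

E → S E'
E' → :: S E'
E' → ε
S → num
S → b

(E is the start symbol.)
S → b

To find M[S, 'b'], we find productions for S where 'b' is in the predict set (PREDICT(N → α) = (FIRST(α) \ {ε}) ∪ (FOLLOW(N) if α ⇒* ε)).

S → num: PREDICT = { 'num' }
S → b: PREDICT = { 'b' }
  'b' is in predict set, so this production goes in M[S, 'b']

M[S, 'b'] = S → b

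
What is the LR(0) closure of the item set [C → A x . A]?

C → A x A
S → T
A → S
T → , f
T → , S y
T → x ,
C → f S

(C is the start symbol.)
{ [A → . S], [C → A x . A], [S → . T], [T → . , S y], [T → . , f], [T → . x ,] }

Start with: [C → A x . A]
  [C → A x . A] has the dot before A: add [A → . S]
  [A → . S] has the dot before S: add [S → . T]
  [S → . T] has the dot before T: add [T → . , f], [T → . , S y], [T → . x ,]
No further items can be added.

CLOSURE = { [A → . S], [C → A x . A], [S → . T], [T → . , S y], [T → . , f], [T → . x ,] }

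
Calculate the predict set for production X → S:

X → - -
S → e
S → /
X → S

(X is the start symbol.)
PREDICT(X → S) = (FIRST(RHS) \ {ε}) ∪ (FOLLOW(X) if ε ∈ FIRST(RHS), i.e. RHS ⇒* ε)
FIRST(S) = { '/', 'e' }
FIRST(S) = { '/', 'e' }
ε ∉ FIRST(S), so FOLLOW(X) is not added.
PREDICT(X → S) = { '/', 'e' }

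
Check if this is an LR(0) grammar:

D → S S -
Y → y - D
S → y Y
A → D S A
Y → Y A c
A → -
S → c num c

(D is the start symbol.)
A grammar is LR(0) if no state in the canonical LR(0) collection has:
  - both a shift item (dot before a terminal) and a complete item (shift-reduce conflict), or
  - two or more complete items (reduce-reduce conflict; the accept item [D' → D .] counts as a complete item here).

Augment with D' → D and build the canonical LR(0) collection (I0 = CLOSURE({[D' → . D]}), then GOTO on every symbol after a dot until no new states appear). It has 19 states:
  I0: { [D → . S S -], [D' → . D], [S → . c num c], [S → . y Y] }  — shift
  I1: { [D' → D .] }  — accept
  I2: { [D → S . S -], [S → . c num c], [S → . y Y] }  — shift
  I3: { [S → c . num c] }  — shift
  I4: { [S → y . Y], [Y → . Y A c], [Y → . y - D] }  — shift
  I5: { [A → . -], [A → . D S A], [D → . S S -], [S → . c num c], [S → . y Y], [S → y Y .], [Y → Y . A c] }  — shift, reduce
  I6: { [Y → y . - D] }  — shift
  I7: { [D → . S S -], [S → . c num c], [S → . y Y], [Y → y - . D] }  — shift
  I8: { [Y → y - D .] }  — reduce
  I9: { [A → - .] }  — reduce
  I10: { [Y → Y A . c] }  — shift
  I11: { [A → D . S A], [S → . c num c], [S → . y Y] }  — shift
  I12: { [A → . -], [A → . D S A], [A → D S . A], [D → . S S -], [S → . c num c], [S → . y Y] }  — shift
  I13: { [A → D S A .] }  — reduce
  I14: { [Y → Y A c .] }  — reduce
  I15: { [S → c num . c] }  — shift
  I16: { [S → c num c .] }  — reduce
  I17: { [D → S S . -] }  — shift
  I18: { [D → S S - .] }  — reduce

Conflict in state I5:
  Shift-reduce conflict between [S → y Y .] and [A → . -]
So the grammar is NOT LR(0).

Answer: No. Shift-reduce conflict between [S → y Y .] and [A → . -]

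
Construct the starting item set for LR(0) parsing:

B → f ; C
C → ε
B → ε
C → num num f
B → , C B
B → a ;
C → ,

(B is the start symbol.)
{ [B → . , C B], [B → . a ;], [B → . f ; C], [B → .], [B' → . B] }

First, augment the grammar with B' → B
I₀ = CLOSURE({ [B' → . B] }):
  [B' → . B] has the dot before B: add [B → . f ; C], [B → .], [B → . , C B], [B → . a ;]
No further items can be added.

I₀ = { [B → . , C B], [B → . a ;], [B → . f ; C], [B → .], [B' → . B] }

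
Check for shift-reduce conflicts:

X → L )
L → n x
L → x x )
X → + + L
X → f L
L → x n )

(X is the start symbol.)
No shift-reduce conflicts

A shift-reduce conflict occurs when an LR(0) state has both:
  - a complete (reduce) item [A → α .] (dot at the end), and
  - a shift item [B → β . c γ] (dot before a terminal).

Augment with X' → X and build the canonical LR(0) collection (I0 = CLOSURE({[X' → . X]}), then GOTO on every symbol after a dot until no new states appear). It has 16 states:
  I0: { [L → . n x], [L → . x n )], [L → . x x )], [X → . + + L], [X → . L )], [X → . f L], [X' → . X] }  — shift
  I1: { [X → + . + L] }  — shift
  I2: { [X → L . )] }  — shift
  I3: { [X' → X .] }  — accept
  I4: { [L → . n x], [L → . x n )], [L → . x x )], [X → f . L] }  — shift
  I5: { [L → n . x] }  — shift
  I6: { [L → x . n )], [L → x . x )] }  — shift
  I7: { [L → x n . )] }  — shift
  I8: { [L → x x . )] }  — shift
  I9: { [L → x x ) .] }  — reduce
  I10: { [L → x n ) .] }  — reduce
  I11: { [L → n x .] }  — reduce
  I12: { [X → f L .] }  — reduce
  I13: { [X → L ) .] }  — reduce
  I14: { [L → . n x], [L → . x n )], [L → . x x )], [X → + + . L] }  — shift
  I15: { [X → + + L .] }  — reduce

No state contains both a complete item and a shift item.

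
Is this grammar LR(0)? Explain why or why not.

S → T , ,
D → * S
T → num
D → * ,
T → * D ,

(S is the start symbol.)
A grammar is LR(0) if no state in the canonical LR(0) collection has:
  - both a shift item (dot before a terminal) and a complete item (shift-reduce conflict), or
  - two or more complete items (reduce-reduce conflict; the accept item [S' → S .] counts as a complete item here).

Augment with S' → S and build the canonical LR(0) collection (I0 = CLOSURE({[S' → . S]}), then GOTO on every symbol after a dot until no new states appear). It has 12 states:
  I0: { [S → . T , ,], [S' → . S], [T → . * D ,], [T → . num] }  — shift
  I1: { [D → . * ,], [D → . * S], [T → * . D ,] }  — shift
  I2: { [S' → S .] }  — accept
  I3: { [S → T . , ,] }  — shift
  I4: { [T → num .] }  — reduce
  I5: { [S → T , . ,] }  — shift
  I6: { [S → T , , .] }  — reduce
  I7: { [D → * . ,], [D → * . S], [S → . T , ,], [T → . * D ,], [T → . num] }  — shift
  I8: { [T → * D . ,] }  — shift
  I9: { [T → * D , .] }  — reduce
  I10: { [D → * , .] }  — reduce
  I11: { [D → * S .] }  — reduce

Every state is either a pure shift/goto state or contains exactly one complete item and nothing to shift — no conflicts. The grammar is LR(0).

Answer: Yes, the grammar is LR(0)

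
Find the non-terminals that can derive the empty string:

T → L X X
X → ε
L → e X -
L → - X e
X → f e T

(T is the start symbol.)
A non-terminal is nullable if it can derive ε (the empty string): either it has an ε-production, or it has a production whose right-hand side consists entirely of nullable non-terminals.

ε-productions: X → ε
So X is immediately nullable.
No further non-terminal can be added: every production for the remaining non-terminals contains a terminal or a non-nullable non-terminal.
Nullable = { 'X' }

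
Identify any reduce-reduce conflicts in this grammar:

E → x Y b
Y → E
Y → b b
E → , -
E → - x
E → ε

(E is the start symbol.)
Augment with E' → E and build the canonical LR(0) collection (I0 = CLOSURE({[E' → . E]}), then GOTO on every symbol after a dot until no new states appear). It has 12 states:
  I0: { [E → . , -], [E → . - x], [E → . x Y b], [E → .], [E' → . E] }  — shift, reduce
  I1: { [E → , . -] }  — shift
  I2: { [E → - . x] }  — shift
  I3: { [E' → E .] }  — accept
  I4: { [E → . , -], [E → . - x], [E → . x Y b], [E → .], [E → x . Y b], [Y → . E], [Y → . b b] }  — shift, reduce
  I5: { [Y → E .] }  — reduce
  I6: { [E → x Y . b] }  — shift
  I7: { [Y → b . b] }  — shift
  I8: { [Y → b b .] }  — reduce
  I9: { [E → x Y b .] }  — reduce
  I10: { [E → - x .] }  — reduce
  I11: { [E → , - .] }  — reduce

No state contains more than one complete item.

Answer: No reduce-reduce conflicts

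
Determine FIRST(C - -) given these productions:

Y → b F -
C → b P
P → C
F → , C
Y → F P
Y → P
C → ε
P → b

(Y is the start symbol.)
{ '-', 'b' }

FIRST sets of the non-terminals involved (from the grammar, by fixed-point iteration):
  FIRST(C) = { 'b', ε }

To compute FIRST(C - -), process the symbols left to right:
Symbol C is a non-terminal. Add FIRST(C) \ {ε} = { 'b' }
C is nullable (ε ∈ FIRST(C)), continue to the next symbol.
Symbol - is a terminal. Add '-' and stop.
FIRST(C - -) = { '-', 'b' }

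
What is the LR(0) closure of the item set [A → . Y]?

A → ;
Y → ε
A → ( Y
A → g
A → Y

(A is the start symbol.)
{ [A → . Y], [Y → .] }

Start with: [A → . Y]
  [A → . Y] has the dot before Y: add [Y → .]
No further items can be added.

CLOSURE = { [A → . Y], [Y → .] }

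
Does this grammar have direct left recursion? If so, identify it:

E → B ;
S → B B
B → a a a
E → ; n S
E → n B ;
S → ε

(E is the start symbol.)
Direct left recursion occurs when N → N α for some non-terminal N (the right-hand side begins with the left-hand side itself).

E → B ;: starts with B
S → B B: starts with B
B → a a a: starts with a
E → ; n S: starts with ';'
E → n B ;: starts with n
S → ε: starts with ε

No direct left recursion found.

Answer: No direct left recursion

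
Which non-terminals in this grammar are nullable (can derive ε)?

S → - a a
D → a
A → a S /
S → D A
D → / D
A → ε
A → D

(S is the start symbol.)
A non-terminal is nullable if it can derive ε (the empty string): either it has an ε-production, or it has a production whose right-hand side consists entirely of nullable non-terminals.

ε-productions: A → ε
So A is immediately nullable.
No further non-terminal can be added: every production for the remaining non-terminals contains a terminal or a non-nullable non-terminal.
Nullable = { 'A' }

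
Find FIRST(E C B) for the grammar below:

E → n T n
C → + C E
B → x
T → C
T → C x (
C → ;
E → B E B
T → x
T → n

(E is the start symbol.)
FIRST sets of the non-terminals involved (from the grammar, by fixed-point iteration):
  FIRST(E) = { 'n', 'x' }

To compute FIRST(E C B), process the symbols left to right:
Symbol E is a non-terminal. Add FIRST(E) \ {ε} = { 'n', 'x' }
E is not nullable (ε ∉ FIRST(E)), so stop here.
FIRST(E C B) = { 'n', 'x' }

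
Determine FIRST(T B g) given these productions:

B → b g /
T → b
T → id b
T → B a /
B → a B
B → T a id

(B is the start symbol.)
{ 'a', 'b', 'id' }

FIRST sets of the non-terminals involved (from the grammar, by fixed-point iteration):
  FIRST(T) = { 'a', 'b', 'id' }

To compute FIRST(T B g), process the symbols left to right:
Symbol T is a non-terminal. Add FIRST(T) \ {ε} = { 'a', 'b', 'id' }
T is not nullable (ε ∉ FIRST(T)), so stop here.
FIRST(T B g) = { 'a', 'b', 'id' }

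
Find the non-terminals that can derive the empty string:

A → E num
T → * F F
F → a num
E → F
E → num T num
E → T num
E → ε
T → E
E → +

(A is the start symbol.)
{ 'E', 'T' }

A non-terminal is nullable if it can derive ε (the empty string): either it has an ε-production, or it has a production whose right-hand side consists entirely of nullable non-terminals.

ε-productions: E → ε
So E is immediately nullable.
T → E: every symbol on the right is nullable, so T is nullable too.
No further non-terminal can be added: every production for the remaining non-terminals contains a terminal or a non-nullable non-terminal.
Nullable = { 'E', 'T' }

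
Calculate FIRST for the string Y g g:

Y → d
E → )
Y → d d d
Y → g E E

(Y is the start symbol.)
{ 'd', 'g' }

FIRST sets of the non-terminals involved (from the grammar, by fixed-point iteration):
  FIRST(Y) = { 'd', 'g' }

To compute FIRST(Y g g), process the symbols left to right:
Symbol Y is a non-terminal. Add FIRST(Y) \ {ε} = { 'd', 'g' }
Y is not nullable (ε ∉ FIRST(Y)), so stop here.
FIRST(Y g g) = { 'd', 'g' }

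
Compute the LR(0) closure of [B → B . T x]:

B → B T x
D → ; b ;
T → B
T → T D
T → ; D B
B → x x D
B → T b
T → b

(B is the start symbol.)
Start with: [B → B . T x]
  [B → B . T x] has the dot before T: add [T → . B], [T → . T D], [T → . ; D B], [T → . b]
  [T → . B] has the dot before B: add [B → . B T x], [B → . x x D], [B → . T b]
No further items can be added.

CLOSURE = { [B → . B T x], [B → . T b], [B → . x x D], [B → B . T x], [T → . ; D B], [T → . B], [T → . T D], [T → . b] }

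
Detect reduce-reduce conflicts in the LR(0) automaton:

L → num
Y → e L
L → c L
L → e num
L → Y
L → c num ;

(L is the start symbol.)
A reduce-reduce conflict occurs when an LR(0) state has two complete items [A → α .] and [B → β .] — both call for a reduction, and with no lookahead the parser cannot choose between them.

Augment with L' → L and build the canonical LR(0) collection (I0 = CLOSURE({[L' → . L]}), then GOTO on every symbol after a dot until no new states appear). It has 11 states:
  I0: { [L → . Y], [L → . c L], [L → . c num ;], [L → . e num], [L → . num], [L' → . L], [Y → . e L] }  — shift
  I1: { [L' → L .] }  — accept
  I2: { [L → Y .] }  — reduce
  I3: { [L → . Y], [L → . c L], [L → . c num ;], [L → . e num], [L → . num], [L → c . L], [L → c . num ;], [Y → . e L] }  — shift
  I4: { [L → . Y], [L → . c L], [L → . c num ;], [L → . e num], [L → . num], [L → e . num], [Y → . e L], [Y → e . L] }  — shift
  I5: { [L → num .] }  — reduce
  I6: { [Y → e L .] }  — reduce
  I7: { [L → e num .], [L → num .] }  — 2 reduces
  I8: { [L → c L .] }  — reduce
  I9: { [L → c num . ;], [L → num .] }  — shift, reduce
  I10: { [L → c num ; .] }  — reduce

I7 contains complete items [L → e num .], [L → num .] — reduce-reduce conflict.

Answer: Yes — I7: [L → e num .] vs [L → num .]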